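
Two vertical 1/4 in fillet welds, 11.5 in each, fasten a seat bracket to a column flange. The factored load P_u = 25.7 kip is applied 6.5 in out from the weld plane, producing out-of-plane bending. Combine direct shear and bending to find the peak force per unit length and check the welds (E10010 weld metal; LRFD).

f_max ≈ 3.95 kip/in; adequate

E100XX → F_EXX = 100 ksi.
L_w = 2 × 11.5 = 23 in; section modulus (unit throat) S = 2 × L²/6 = 44.08 in².
Direct shear f_v = P/L_w = 25.7/23 = 1.117 kip/in.
Moment M = P × e = 25.7 × 6.5 = 167.05 kip·in; bending f_b = M/S = 3.789 kip/in.
f_max = √(f_v² + f_b²) = √(1.117² + 3.789²) = 3.951 kip/in.
φr_n = 0.75 × 0.6 × 100 × (0.707 × 0.25) = 7.954 kip/in → adequate.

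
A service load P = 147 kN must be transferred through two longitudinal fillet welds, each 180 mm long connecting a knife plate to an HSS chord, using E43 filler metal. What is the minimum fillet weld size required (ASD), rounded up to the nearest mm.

E43XX → F_EXX = 430 MPa.
Total weld length L = 360 mm.
Required throat t_e = P × Ω / (0.6 F_EXX × L) = 147 × 2.0 / (0.6 × 430 × 360 × 10⁻³) = 3.165 mm.
Required leg w = t_e / 0.707 = 4.477 mm → use 5 mm.

w = 5 mm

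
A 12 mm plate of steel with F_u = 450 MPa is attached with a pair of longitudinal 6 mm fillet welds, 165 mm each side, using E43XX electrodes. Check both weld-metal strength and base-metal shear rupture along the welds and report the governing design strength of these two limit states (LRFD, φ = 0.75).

E43XX → F_EXX = 430 MPa.
t_e = 0.707 × 6 = 4.242 mm; L = 330 mm.
Weld metal: φR_n = 0.75 × 0.6 × 430 × 4.242 × 330 × 10⁻³ = 270.9 kN.
Base metal (shear rupture): φR_n = 0.75 × 0.6 × 450 × 12 × 330 × 10⁻³ = 801.9 kN.
Governing: weld metal.

φR_n ≈ 271 kN (weld metal governs)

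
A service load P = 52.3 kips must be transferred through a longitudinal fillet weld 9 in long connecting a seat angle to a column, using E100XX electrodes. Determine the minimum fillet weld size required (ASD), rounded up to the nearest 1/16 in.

E100XX → F_EXX = 100 ksi.
Total weld length L = 9 in.
Required throat t_e = P × Ω / (0.6 F_EXX × L) = 52.3 × 2.0 / (0.6 × 100 × 9) = 0.1937 in.
Required leg w = t_e / 0.707 = 0.274 in → use 5/16 in.

w = 5/16 in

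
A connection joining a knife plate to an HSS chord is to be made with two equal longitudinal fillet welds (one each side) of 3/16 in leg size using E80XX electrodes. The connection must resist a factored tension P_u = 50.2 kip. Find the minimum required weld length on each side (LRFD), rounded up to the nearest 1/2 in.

L = 5.5 in on each side

E80XX → F_EXX = 80 ksi.
Throat t_e = 0.707 × 0.1875 = 0.1326 in.
φr_n = 0.75 × 0.6 × 80 × 0.1326 = 4.772 kip/in.
L_req = P_u / φr_n = 50.2 / 4.772 = 10.52 in total.
Per side: 10.52 / 2 = 5.26 in.
Round up → use L = 5.5 in on each side.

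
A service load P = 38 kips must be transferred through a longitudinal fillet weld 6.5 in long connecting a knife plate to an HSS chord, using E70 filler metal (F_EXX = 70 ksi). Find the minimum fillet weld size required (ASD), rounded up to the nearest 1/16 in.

w = 7/16 in

Total weld length L = 6.5 in.
Required throat t_e = P × Ω / (0.6 F_EXX × L) = 38 × 2.0 / (0.6 × 70 × 6.5) = 0.2784 in.
Required leg w = t_e / 0.707 = 0.3938 in → use 7/16 in.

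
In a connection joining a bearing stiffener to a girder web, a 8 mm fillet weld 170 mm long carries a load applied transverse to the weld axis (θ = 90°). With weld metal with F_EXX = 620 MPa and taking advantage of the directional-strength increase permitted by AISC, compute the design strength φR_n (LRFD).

t_e = 0.707 × 8 = 5.656 mm; A_we = 5.656 × 170 = 961.5 mm².
Directional factor: 1.0 + 0.5 sin^1.5(90°) = 1.5.
F_nw = 0.6 × 620 × 1.5 = 558 MPa.
φR_n = 0.75 × 558 × 961.5 × 10⁻³ = 402.4 kN.

φR_n ≈ 402 kN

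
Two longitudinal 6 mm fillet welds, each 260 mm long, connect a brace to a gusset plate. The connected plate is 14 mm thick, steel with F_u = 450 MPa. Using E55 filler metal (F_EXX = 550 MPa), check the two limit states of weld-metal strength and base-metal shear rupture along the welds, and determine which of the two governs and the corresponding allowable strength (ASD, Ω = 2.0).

t_e = 0.707 × 6 = 4.242 mm; L = 520 mm.
Weld metal: R_n/Ω = (1/2.0) × 0.6 × 550 × 4.242 × 520 × 10⁻³ = 364 kN.
Base metal (shear rupture): R_n/Ω = (1/2.0) × 0.6 × 450 × 14 × 520 × 10⁻³ = 982.8 kN.
Governing: weld metal.

R_n/Ω ≈ 364 kN (weld metal governs)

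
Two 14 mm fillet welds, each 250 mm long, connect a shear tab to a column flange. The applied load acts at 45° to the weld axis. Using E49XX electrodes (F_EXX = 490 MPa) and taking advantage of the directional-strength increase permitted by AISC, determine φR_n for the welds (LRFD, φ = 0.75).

φR_n ≈ 1420 kN

t_e = 0.707 × 14 = 9.898 mm; A_we = 9.898 × 500 = 4949 mm².
Directional factor: 1.0 + 0.5 sin^1.5(45°) = 1.297.
F_nw = 0.6 × 490 × 1.297 = 381.4 MPa.
φR_n = 0.75 × 381.4 × 4949 × 10⁻³ = 1416 kN.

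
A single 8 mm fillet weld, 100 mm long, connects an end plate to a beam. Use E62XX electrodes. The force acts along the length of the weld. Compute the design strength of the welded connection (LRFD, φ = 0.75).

E62XX → F_EXX = 620 MPa.
Effective throat t_e = 0.707 × 8 = 5.656 mm.
Total length L = 100 mm; A_we = 5.656 × 100 = 565.6 mm².
F_nw = 0.6 F_EXX = 0.6 × 620 = 372 MPa.
φR_n = 0.75 × 372 × 565.6 × 10⁻³ = 157.8 kN.

φR_n ≈ 158 kN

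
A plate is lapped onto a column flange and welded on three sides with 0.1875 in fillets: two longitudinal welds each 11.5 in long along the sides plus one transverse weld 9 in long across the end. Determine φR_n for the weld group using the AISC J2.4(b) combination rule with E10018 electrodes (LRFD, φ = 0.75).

E100XX → F_EXX = 100 ksi.
t_e = 0.707 × 0.1875 = 0.1326 in.
R_nwl = 0.6 × 100 × 0.1326 × 23 = 182.9 kips (longitudinal, 2 welds).
R_nwt = 0.6 × 100 × 0.1326 × 9 = 71.58 kips (transverse, base value).
(i) R_nwl + R_nwt = 254.5 kips; (ii) 0.85 R_nwl + 1.5 R_nwt = 262.9 kips.
R_n = max = 262.9 kips [governs: (ii)]; φR_n = 197.2 kips.

φR_n ≈ 197 kips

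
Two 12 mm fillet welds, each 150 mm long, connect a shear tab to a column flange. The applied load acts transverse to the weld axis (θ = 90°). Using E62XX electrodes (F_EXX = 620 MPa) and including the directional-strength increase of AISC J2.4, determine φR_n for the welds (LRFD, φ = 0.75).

t_e = 0.707 × 12 = 8.484 mm; A_we = 8.484 × 300 = 2545 mm².
Directional factor: 1.0 + 0.5 sin^1.5(90°) = 1.5.
F_nw = 0.6 × 620 × 1.5 = 558 MPa.
φR_n = 0.75 × 558 × 2545 × 10⁻³ = 1065 kN.

φR_n ≈ 1070 kN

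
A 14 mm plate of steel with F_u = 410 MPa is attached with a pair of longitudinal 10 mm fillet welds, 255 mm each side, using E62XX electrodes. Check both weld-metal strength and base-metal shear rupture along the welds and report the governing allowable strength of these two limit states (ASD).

E62XX → F_EXX = 620 MPa.
t_e = 0.707 × 10 = 7.07 mm; L = 510 mm.
Weld metal: R_n/Ω = (1/2.0) × 0.6 × 620 × 7.07 × 510 × 10⁻³ = 670.7 kN.
Base metal (shear rupture): R_n/Ω = (1/2.0) × 0.6 × 410 × 14 × 510 × 10⁻³ = 878.2 kN.
Governing: weld metal.

R_n/Ω ≈ 671 kN (weld metal governs)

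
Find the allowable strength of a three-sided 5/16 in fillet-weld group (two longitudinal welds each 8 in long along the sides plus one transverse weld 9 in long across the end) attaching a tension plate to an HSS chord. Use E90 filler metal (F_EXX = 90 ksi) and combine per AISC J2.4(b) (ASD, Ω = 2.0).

R_n/Ω ≈ 162 kip

t_e = 0.707 × 0.3125 = 0.2209 in.
R_nwl = 0.6 × 90 × 0.2209 × 16 = 190.9 kip (longitudinal, 2 welds).
R_nwt = 0.6 × 90 × 0.2209 × 9 = 107.4 kip (transverse, base value).
(i) R_nwl + R_nwt = 298.3 kip; (ii) 0.85 R_nwl + 1.5 R_nwt = 323.3 kip.
R_n = max = 323.3 kip [governs: (ii)]; R_n/Ω = 161.7 kip.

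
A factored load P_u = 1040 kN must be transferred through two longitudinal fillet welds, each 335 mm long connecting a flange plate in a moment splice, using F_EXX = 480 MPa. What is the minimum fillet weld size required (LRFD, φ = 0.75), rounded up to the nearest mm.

w = 11 mm

Total weld length L = 670 mm.
Required throat t_e = P_u / (φ × 0.6 F_EXX × L) = 1040 / (0.75 × 0.6 × 480 × 670 × 10⁻³) = 7.186 mm.
Required leg w = t_e / 0.707 = 10.16 mm → use 11 mm.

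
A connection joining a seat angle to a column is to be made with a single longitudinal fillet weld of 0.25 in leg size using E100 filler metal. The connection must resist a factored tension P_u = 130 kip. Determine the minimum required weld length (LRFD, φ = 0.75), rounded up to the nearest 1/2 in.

E100XX → F_EXX = 100 ksi.
Throat t_e = 0.707 × 0.25 = 0.1767 in.
φr_n = 0.75 × 0.6 × 100 × 0.1767 = 7.954 kip/in.
L_req = P_u / φr_n = 130 / 7.954 = 16.34 in total.
Round up → use L = 16.5 in.

L = 16.5 in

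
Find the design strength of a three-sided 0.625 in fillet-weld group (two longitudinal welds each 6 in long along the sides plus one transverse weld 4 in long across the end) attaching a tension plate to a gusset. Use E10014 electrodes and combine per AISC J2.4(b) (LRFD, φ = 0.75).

φR_n ≈ 322 kips

E100XX → F_EXX = 100 ksi.
t_e = 0.707 × 0.625 = 0.4419 in.
R_nwl = 0.6 × 100 × 0.4419 × 12 = 318.1 kips (longitudinal, 2 welds).
R_nwt = 0.6 × 100 × 0.4419 × 4 = 106 kips (transverse, base value).
(i) R_nwl + R_nwt = 424.2 kips; (ii) 0.85 R_nwl + 1.5 R_nwt = 429.5 kips.
R_n = max = 429.5 kips [governs: (ii)]; φR_n = 322.1 kips.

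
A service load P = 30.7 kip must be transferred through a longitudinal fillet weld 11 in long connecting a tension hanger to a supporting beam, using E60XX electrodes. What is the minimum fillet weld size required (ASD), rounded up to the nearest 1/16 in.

w = 1/4 in

E60XX → F_EXX = 60 ksi.
Total weld length L = 11 in.
Required throat t_e = P × Ω / (0.6 F_EXX × L) = 30.7 × 2.0 / (0.6 × 60 × 11) = 0.1551 in.
Required leg w = t_e / 0.707 = 0.2193 in → use 1/4 in.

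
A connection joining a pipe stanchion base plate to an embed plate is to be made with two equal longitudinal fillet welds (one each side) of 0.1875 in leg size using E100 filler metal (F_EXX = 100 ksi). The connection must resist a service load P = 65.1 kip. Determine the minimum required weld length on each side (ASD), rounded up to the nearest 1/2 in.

Throat t_e = 0.707 × 0.1875 = 0.1326 in.
r_n/Ω = (0.6 × 100 × 0.1326) / 2.0 = 3.977 kip/in.
L_req = P / (r_n/Ω) = 65.1 / 3.977 = 16.37 in total.
Per side: 16.37 / 2 = 8.185 in.
Round up → use L = 8.5 in on each side.

L = 8.5 in on each side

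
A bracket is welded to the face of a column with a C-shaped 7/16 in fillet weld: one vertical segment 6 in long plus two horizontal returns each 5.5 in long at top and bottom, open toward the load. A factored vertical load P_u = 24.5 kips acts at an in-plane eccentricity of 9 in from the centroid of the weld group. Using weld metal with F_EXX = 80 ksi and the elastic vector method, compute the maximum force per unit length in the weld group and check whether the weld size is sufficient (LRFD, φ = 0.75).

f_max ≈ 7.23 kip/in; adequate

Total weld length L_w = 17 in. Treat welds as unit-width lines.
Centroid: x̄ = 2×5.5×2.75 / 17 = 1.779 in from the vertical weld.
Polar moment about centroid: J = I_x + I_y = [6³/12 + 2×5.5×3²] + [6×1.779² + 2(5.5³/12 + 5.5×0.9706²)] = 174.1 in³.
Direct shear f_v = P/L_w = 24.5 / 17 = 1.441 kip/in (vertical).
Torsion M = P·e = 24.5 × 9 = 220.5 kip·in.
Critical point at (x, y) = (3.721, 3) from centroid. f_tx = M·y/J = 3.8 kip/in; f_ty = M·x/J = 4.712 kip/in.
Resultant f_max = √[f_tx² + (f_v + f_ty)²] = √[3.8² + (1.441 + 4.712)²] = 7.232 kip/in.
Capacity per unit length: φr_n = 0.75 × 0.6 × 80 × (0.707 × 0.4375) = 11.14 kip/in.
7.232 ≤ 11.14 → adequate.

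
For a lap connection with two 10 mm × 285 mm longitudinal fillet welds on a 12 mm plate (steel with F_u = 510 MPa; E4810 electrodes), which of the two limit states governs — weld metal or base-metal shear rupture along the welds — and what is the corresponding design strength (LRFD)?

E48XX → F_EXX = 480 MPa.
t_e = 0.707 × 10 = 7.07 mm; L = 570 mm.
Weld metal: φR_n = 0.75 × 0.6 × 480 × 7.07 × 570 × 10⁻³ = 870.5 kN.
Base metal (shear rupture): φR_n = 0.75 × 0.6 × 510 × 12 × 570 × 10⁻³ = 1570 kN.
Governing: weld metal.

φR_n ≈ 870 kN (weld metal governs)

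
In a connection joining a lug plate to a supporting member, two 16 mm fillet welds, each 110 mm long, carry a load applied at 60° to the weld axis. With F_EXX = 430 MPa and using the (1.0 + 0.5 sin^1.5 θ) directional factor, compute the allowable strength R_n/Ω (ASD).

t_e = 0.707 × 16 = 11.31 mm; A_we = 11.31 × 220 = 2489 mm².
Directional factor: 1.0 + 0.5 sin^1.5(60°) = 1.403.
F_nw = 0.6 × 430 × 1.403 = 362 MPa.
R_n/Ω = (362 × 2489) / 2.0 × 10⁻³ = 450.4 kN.

R_n/Ω ≈ 450 kN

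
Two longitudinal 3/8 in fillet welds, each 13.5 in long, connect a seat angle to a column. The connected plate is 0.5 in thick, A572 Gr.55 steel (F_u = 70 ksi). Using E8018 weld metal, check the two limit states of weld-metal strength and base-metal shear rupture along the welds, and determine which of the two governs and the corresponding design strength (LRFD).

E80XX → F_EXX = 80 ksi.
t_e = 0.707 × 0.375 = 0.2651 in; L = 27 in.
Weld metal: φR_n = 0.75 × 0.6 × 80 × 0.2651 × 27 = 257.7 kips.
Base metal (shear rupture): φR_n = 0.75 × 0.6 × 70 × 0.5 × 27 = 425.2 kips.
Governing: weld metal.

φR_n ≈ 258 kips (weld metal governs)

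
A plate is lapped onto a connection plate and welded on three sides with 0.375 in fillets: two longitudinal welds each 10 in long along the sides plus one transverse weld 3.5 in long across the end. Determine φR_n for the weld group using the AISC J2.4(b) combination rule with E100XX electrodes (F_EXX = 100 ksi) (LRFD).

t_e = 0.707 × 0.375 = 0.2651 in.
R_nwl = 0.6 × 100 × 0.2651 × 20 = 318.2 kip (longitudinal, 2 welds).
R_nwt = 0.6 × 100 × 0.2651 × 3.5 = 55.68 kip (transverse, base value).
(i) R_nwl + R_nwt = 373.8 kip; (ii) 0.85 R_nwl + 1.5 R_nwt = 353.9 kip.
R_n = max = 373.8 kip [governs: (i)]; φR_n = 280.4 kip.

φR_n ≈ 280 kip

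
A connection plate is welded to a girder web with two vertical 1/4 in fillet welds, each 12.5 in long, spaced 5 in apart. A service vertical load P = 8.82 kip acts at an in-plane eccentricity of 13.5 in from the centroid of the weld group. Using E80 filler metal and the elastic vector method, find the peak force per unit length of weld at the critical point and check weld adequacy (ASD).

f_max ≈ 1.82 kip/in; adequate

E80XX → F_EXX = 80 ksi.
Total weld length L_w = 25 in. Treat welds as unit-width lines.
Polar moment about centroid: J = 2[d³/12 + d(b/2)²] = 2[12.5³/12 + 12.5×2.5²] = 481.8 in³.
Direct shear f_v = P/L_w = 8.82 / 25 = 0.3528 kip/in (vertical).
Torsion M = P·e = 8.82 × 13.5 = 119.07 kip·in.
Critical point at (x, y) = (2.5, 6.25) from centroid. f_tx = M·y/J = 1.545 kip/in; f_ty = M·x/J = 0.6179 kip/in.
Resultant f_max = √[f_tx² + (f_v + f_ty)²] = √[1.545² + (0.3528 + 0.6179)²] = 1.824 kip/in.
Capacity per unit length: r_n/Ω = (1/2.0) × 0.6 × 80 × (0.707 × 0.25) = 4.242 kip/in.
1.824 ≤ 4.242 → adequate.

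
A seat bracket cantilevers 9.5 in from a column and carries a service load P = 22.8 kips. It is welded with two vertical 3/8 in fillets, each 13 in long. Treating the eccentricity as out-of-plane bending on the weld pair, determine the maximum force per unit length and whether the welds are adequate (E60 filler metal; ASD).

E60XX → F_EXX = 60 ksi.
L_w = 2 × 13 = 26 in; section modulus (unit throat) S = 2 × L²/6 = 56.33 in².
Direct shear f_v = P/L_w = 22.8/26 = 0.8769 kip/in.
Moment M = P × e = 22.8 × 9.5 = 216.6 kip·in; bending f_b = M/S = 3.845 kip/in.
f_max = √(f_v² + f_b²) = √(0.8769² + 3.845²) = 3.944 kip/in.
r_n/Ω = (1/2.0) × 0.6 × 60 × (0.707 × 0.375) = 4.772 kip/in → adequate.

f_max ≈ 3.94 kip/in; adequate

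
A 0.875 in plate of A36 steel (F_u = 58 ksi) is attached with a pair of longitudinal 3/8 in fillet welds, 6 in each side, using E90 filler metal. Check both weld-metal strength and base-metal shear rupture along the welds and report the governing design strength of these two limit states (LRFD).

E90XX → F_EXX = 90 ksi.
t_e = 0.707 × 0.375 = 0.2651 in; L = 12 in.
Weld metal: φR_n = 0.75 × 0.6 × 90 × 0.2651 × 12 = 128.9 kips.
Base metal (shear rupture): φR_n = 0.75 × 0.6 × 58 × 0.875 × 12 = 274 kips.
Governing: weld metal.

φR_n ≈ 129 kips (weld metal governs)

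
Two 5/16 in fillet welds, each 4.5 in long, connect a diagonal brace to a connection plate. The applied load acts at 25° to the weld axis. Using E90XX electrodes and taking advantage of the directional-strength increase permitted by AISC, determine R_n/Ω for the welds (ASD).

R_n/Ω ≈ 61.1 kip

E90XX → F_EXX = 90 ksi.
t_e = 0.707 × 0.3125 = 0.2209 in; A_we = 0.2209 × 9 = 1.988 in².
Directional factor: 1.0 + 0.5 sin^1.5(25°) = 1.137.
F_nw = 0.6 × 90 × 1.137 = 61.42 ksi.
R_n/Ω = (61.42 × 1.988) / 2.0 = 61.06 kip.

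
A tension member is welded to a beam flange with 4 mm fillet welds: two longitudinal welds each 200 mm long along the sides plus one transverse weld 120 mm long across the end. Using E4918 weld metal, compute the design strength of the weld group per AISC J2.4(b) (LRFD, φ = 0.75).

E49XX → F_EXX = 490 MPa.
t_e = 0.707 × 4 = 2.828 mm.
R_nwl = 0.6 × 490 × 2.828 × 400 × 10⁻³ = 332.6 kN (longitudinal, 2 welds).
R_nwt = 0.6 × 490 × 2.828 × 120 × 10⁻³ = 99.77 kN (transverse, base value).
(i) R_nwl + R_nwt = 432.3 kN; (ii) 0.85 R_nwl + 1.5 R_nwt = 432.3 kN.
R_n = max = 432.3 kN [governs: (i)]; φR_n = 324.3 kN.

φR_n ≈ 324 kN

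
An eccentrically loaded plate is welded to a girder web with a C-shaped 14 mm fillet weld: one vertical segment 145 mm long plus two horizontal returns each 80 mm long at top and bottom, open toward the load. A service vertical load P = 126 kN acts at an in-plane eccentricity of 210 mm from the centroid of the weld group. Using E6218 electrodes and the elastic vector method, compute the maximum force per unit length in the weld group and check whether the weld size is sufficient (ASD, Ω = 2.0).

f_max ≈ 2180 N/mm; NOT adequate

E62XX → F_EXX = 620 MPa.
Total weld length L_w = 305 mm. Treat welds as unit-width lines.
Centroid: x̄ = 2×80×40 / 305 = 20.98 mm from the vertical weld.
Polar moment about centroid: J = I_x + I_y = [145³/12 + 2×80×72.5²] + [145×20.98² + 2(80³/12 + 80×19.02²)] = 1302000 mm³.
Direct shear f_v = P/L_w = 126×10³ / 305 = 413.1 N/mm (vertical).
Torsion M = P·e = 126×10³ × 210 = 26460000 N·mm.
Critical point at (x, y) = (59.02, 72.5) from centroid. f_tx = M·y/J = 1473 N/mm; f_ty = M·x/J = 1199 N/mm.
Resultant f_max = √[f_tx² + (f_v + f_ty)²] = √[1473² + (413.1 + 1199)²] = 2184 N/mm.
Capacity per unit length: r_n/Ω = (1/2.0) × 0.6 × 620 × (0.707 × 14) = 1841 N/mm.
2184 > 1841 → NOT adequate.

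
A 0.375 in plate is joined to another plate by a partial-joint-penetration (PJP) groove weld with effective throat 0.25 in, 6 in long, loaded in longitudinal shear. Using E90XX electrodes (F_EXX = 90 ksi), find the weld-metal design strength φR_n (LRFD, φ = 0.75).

φR_n ≈ 60.8 kips

Effective throat (given) t_e = 0.25 in.
A_we = 0.25 × 6 = 1.5 in².
F_nw = 0.6 F_EXX = 54 ksi.
φR_n = 0.75 × 54 × 1.5 = 60.75 kips.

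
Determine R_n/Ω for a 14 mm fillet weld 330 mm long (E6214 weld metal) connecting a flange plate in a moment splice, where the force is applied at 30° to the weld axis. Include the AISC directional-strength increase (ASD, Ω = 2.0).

E62XX → F_EXX = 620 MPa.
t_e = 0.707 × 14 = 9.898 mm; A_we = 9.898 × 330 = 3266 mm².
Directional factor: 1.0 + 0.5 sin^1.5(30°) = 1.177.
F_nw = 0.6 × 620 × 1.177 = 437.8 MPa.
R_n/Ω = (437.8 × 3266) / 2.0 × 10⁻³ = 714.9 kN.

R_n/Ω ≈ 715 kN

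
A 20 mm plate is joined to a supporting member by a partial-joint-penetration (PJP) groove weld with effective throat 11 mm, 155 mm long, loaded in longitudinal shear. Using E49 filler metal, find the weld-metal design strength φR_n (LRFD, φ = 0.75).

φR_n ≈ 376 kN

E49XX → F_EXX = 490 MPa.
Effective throat (given) t_e = 11 mm.
A_we = 11 × 155 = 1705 mm².
F_nw = 0.6 F_EXX = 294 MPa.
φR_n = 0.75 × 294 × 1705 × 10⁻³ = 376 kN.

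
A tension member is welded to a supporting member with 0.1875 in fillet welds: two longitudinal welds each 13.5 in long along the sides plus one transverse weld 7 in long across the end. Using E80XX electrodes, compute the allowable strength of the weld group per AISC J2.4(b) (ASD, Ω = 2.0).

E80XX → F_EXX = 80 ksi.
t_e = 0.707 × 0.1875 = 0.1326 in.
R_nwl = 0.6 × 80 × 0.1326 × 27 = 171.8 kip (longitudinal, 2 welds).
R_nwt = 0.6 × 80 × 0.1326 × 7 = 44.54 kip (transverse, base value).
(i) R_nwl + R_nwt = 216.3 kip; (ii) 0.85 R_nwl + 1.5 R_nwt = 212.8 kip.
R_n = max = 216.3 kip [governs: (i)]; R_n/Ω = 108.2 kip.

R_n/Ω ≈ 108 kip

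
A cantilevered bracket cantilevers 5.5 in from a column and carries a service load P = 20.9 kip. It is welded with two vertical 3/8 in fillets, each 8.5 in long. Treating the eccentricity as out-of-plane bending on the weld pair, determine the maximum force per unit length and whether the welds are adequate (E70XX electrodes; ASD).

E70XX → F_EXX = 70 ksi.
L_w = 2 × 8.5 = 17 in; section modulus (unit throat) S = 2 × L²/6 = 24.08 in².
Direct shear f_v = P/L_w = 20.9/17 = 1.229 kip/in.
Moment M = P × e = 20.9 × 5.5 = 114.95 kip·in; bending f_b = M/S = 4.773 kip/in.
f_max = √(f_v² + f_b²) = √(1.229² + 4.773²) = 4.929 kip/in.
r_n/Ω = (1/2.0) × 0.6 × 70 × (0.707 × 0.375) = 5.568 kip/in → adequate.

f_max ≈ 4.93 kip/in; adequate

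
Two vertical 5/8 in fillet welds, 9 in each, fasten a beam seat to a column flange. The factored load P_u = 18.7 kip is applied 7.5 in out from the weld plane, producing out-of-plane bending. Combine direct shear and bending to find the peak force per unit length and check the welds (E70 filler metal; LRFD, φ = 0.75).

E70XX → F_EXX = 70 ksi.
L_w = 2 × 9 = 18 in; section modulus (unit throat) S = 2 × L²/6 = 27 in².
Direct shear f_v = P/L_w = 18.7/18 = 1.039 kip/in.
Moment M = P × e = 18.7 × 7.5 = 140.25 kip·in; bending f_b = M/S = 5.194 kip/in.
f_max = √(f_v² + f_b²) = √(1.039² + 5.194²) = 5.297 kip/in.
φr_n = 0.75 × 0.6 × 70 × (0.707 × 0.625) = 13.92 kip/in → adequate.

f_max ≈ 5.3 kip/in; adequate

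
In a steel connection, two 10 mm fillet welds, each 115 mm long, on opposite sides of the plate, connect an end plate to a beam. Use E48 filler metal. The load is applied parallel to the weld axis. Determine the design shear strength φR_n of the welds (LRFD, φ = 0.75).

φR_n ≈ 351 kN

E48XX → F_EXX = 480 MPa.
Effective throat t_e = 0.707 × 10 = 7.07 mm.
Total length L = 230 mm; A_we = 7.07 × 230 = 1626 mm².
F_nw = 0.6 F_EXX = 0.6 × 480 = 288 MPa.
φR_n = 0.75 × 288 × 1626 × 10⁻³ = 351.2 kN.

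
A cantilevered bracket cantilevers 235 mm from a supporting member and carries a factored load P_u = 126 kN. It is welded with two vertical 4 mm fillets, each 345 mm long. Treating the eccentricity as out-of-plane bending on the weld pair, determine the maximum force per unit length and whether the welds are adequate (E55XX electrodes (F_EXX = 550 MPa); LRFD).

f_max ≈ 768 N/mm; NOT adequate

L_w = 2 × 345 = 690 mm; section modulus (unit throat) S = 2 × L²/6 = 39680 mm².
Direct shear f_v = P/L_w = 126×10³/690 = 182.6 N/mm.
Moment M = P × e = 126×10³ × 235 = 29610000 N·mm; bending f_b = M/S = 746.3 N/mm.
f_max = √(f_v² + f_b²) = √(182.6² + 746.3²) = 768.3 N/mm.
φr_n = 0.75 × 0.6 × 550 × (0.707 × 4) = 699.9 N/mm → NOT adequate.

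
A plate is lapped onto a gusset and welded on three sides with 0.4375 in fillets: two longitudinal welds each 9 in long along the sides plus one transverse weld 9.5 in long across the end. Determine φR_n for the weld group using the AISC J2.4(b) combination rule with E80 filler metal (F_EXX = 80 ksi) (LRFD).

t_e = 0.707 × 0.4375 = 0.3093 in.
R_nwl = 0.6 × 80 × 0.3093 × 18 = 267.2 kip (longitudinal, 2 welds).
R_nwt = 0.6 × 80 × 0.3093 × 9.5 = 141 kip (transverse, base value).
(i) R_nwl + R_nwt = 408.3 kip; (ii) 0.85 R_nwl + 1.5 R_nwt = 438.7 kip.
R_n = max = 438.7 kip [governs: (ii)]; φR_n = 329 kip.

φR_n ≈ 329 kip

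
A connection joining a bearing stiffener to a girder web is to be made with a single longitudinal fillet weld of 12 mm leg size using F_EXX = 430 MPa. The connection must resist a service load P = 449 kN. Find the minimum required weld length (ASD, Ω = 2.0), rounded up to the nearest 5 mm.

L = 415 mm

Throat t_e = 0.707 × 12 = 8.484 mm.
r_n/Ω = (0.6 × 430 × 8.484) / 2.0 = 1094 N/mm = 1.094 kN/mm.
L_req = P / (r_n/Ω) = 449 / 1.094 = 410.3 mm total.
Round up → use L = 415 mm.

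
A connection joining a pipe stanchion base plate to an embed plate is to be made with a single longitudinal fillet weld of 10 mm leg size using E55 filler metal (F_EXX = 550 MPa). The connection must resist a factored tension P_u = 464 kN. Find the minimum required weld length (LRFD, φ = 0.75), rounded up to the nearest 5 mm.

L = 270 mm

Throat t_e = 0.707 × 10 = 7.07 mm.
φr_n = 0.75 × 0.6 × 550 × 7.07 × 10⁻³ = 1.75 kN/mm.
L_req = P_u / φr_n = 464 / 1.75 = 265.2 mm total.
Round up → use L = 270 mm.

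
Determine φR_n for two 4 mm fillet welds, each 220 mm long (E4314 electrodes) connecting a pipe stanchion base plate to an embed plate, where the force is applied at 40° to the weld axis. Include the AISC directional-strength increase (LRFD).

φR_n ≈ 303 kN

E43XX → F_EXX = 430 MPa.
t_e = 0.707 × 4 = 2.828 mm; A_we = 2.828 × 440 = 1244 mm².
Directional factor: 1.0 + 0.5 sin^1.5(40°) = 1.258.
F_nw = 0.6 × 430 × 1.258 = 324.5 MPa.
φR_n = 0.75 × 324.5 × 1244 × 10⁻³ = 302.8 kN.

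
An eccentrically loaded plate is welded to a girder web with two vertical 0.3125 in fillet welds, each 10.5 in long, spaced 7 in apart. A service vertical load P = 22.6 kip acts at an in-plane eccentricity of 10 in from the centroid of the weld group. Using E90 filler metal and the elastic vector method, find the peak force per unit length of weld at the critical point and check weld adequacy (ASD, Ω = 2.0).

f_max ≈ 3.87 kip/in; adequate

E90XX → F_EXX = 90 ksi.
Total weld length L_w = 21 in. Treat welds as unit-width lines.
Polar moment about centroid: J = 2[d³/12 + d(b/2)²] = 2[10.5³/12 + 10.5×3.5²] = 450.2 in³.
Direct shear f_v = P/L_w = 22.6 / 21 = 1.076 kip/in (vertical).
Torsion M = P·e = 22.6 × 10 = 226 kip·in.
Critical point at (x, y) = (3.5, 5.25) from centroid. f_tx = M·y/J = 2.636 kip/in; f_ty = M·x/J = 1.757 kip/in.
Resultant f_max = √[f_tx² + (f_v + f_ty)²] = √[2.636² + (1.076 + 1.757)²] = 3.87 kip/in.
Capacity per unit length: r_n/Ω = (1/2.0) × 0.6 × 90 × (0.707 × 0.3125) = 5.965 kip/in.
3.87 ≤ 5.965 → adequate.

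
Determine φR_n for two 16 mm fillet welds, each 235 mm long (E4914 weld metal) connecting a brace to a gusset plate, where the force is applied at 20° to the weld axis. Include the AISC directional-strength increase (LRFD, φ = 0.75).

E49XX → F_EXX = 490 MPa.
t_e = 0.707 × 16 = 11.31 mm; A_we = 11.31 × 470 = 5317 mm².
Directional factor: 1.0 + 0.5 sin^1.5(20°) = 1.1.
F_nw = 0.6 × 490 × 1.1 = 323.4 MPa.
φR_n = 0.75 × 323.4 × 5317 × 10⁻³ = 1290 kN.

φR_n ≈ 1290 kN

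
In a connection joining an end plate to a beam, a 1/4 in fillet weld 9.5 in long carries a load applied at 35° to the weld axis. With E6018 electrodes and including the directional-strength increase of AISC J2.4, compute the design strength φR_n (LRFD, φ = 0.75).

φR_n ≈ 55.2 kips

E60XX → F_EXX = 60 ksi.
t_e = 0.707 × 0.25 = 0.1767 in; A_we = 0.1767 × 9.5 = 1.679 in².
Directional factor: 1.0 + 0.5 sin^1.5(35°) = 1.217.
F_nw = 0.6 × 60 × 1.217 = 43.82 ksi.
φR_n = 0.75 × 43.82 × 1.679 = 55.18 kips.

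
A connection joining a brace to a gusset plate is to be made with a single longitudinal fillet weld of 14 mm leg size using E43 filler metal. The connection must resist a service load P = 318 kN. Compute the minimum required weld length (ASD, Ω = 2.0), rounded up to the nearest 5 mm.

E43XX → F_EXX = 430 MPa.
Throat t_e = 0.707 × 14 = 9.898 mm.
r_n/Ω = (0.6 × 430 × 9.898) / 2.0 = 1277 N/mm = 1.277 kN/mm.
L_req = P / (r_n/Ω) = 318 / 1.277 = 249.1 mm total.
Round up → use L = 250 mm.

L = 250 mm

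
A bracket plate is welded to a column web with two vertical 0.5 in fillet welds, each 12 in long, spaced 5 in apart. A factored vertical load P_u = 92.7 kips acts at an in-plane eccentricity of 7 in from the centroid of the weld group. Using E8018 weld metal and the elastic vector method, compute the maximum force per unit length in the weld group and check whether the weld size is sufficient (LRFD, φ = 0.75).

E80XX → F_EXX = 80 ksi.
Total weld length L_w = 24 in. Treat welds as unit-width lines.
Polar moment about centroid: J = 2[d³/12 + d(b/2)²] = 2[12³/12 + 12×2.5²] = 438 in³.
Direct shear f_v = P/L_w = 92.7 / 24 = 3.863 kip/in (vertical).
Torsion M = P·e = 92.7 × 7 = 648.9 kip·in.
Critical point at (x, y) = (2.5, 6) from centroid. f_tx = M·y/J = 8.889 kip/in; f_ty = M·x/J = 3.704 kip/in.
Resultant f_max = √[f_tx² + (f_v + f_ty)²] = √[8.889² + (3.863 + 3.704)²] = 11.67 kip/in.
Capacity per unit length: φr_n = 0.75 × 0.6 × 80 × (0.707 × 0.5) = 12.73 kip/in.
11.67 ≤ 12.73 → adequate.

f_max ≈ 11.7 kip/in; adequate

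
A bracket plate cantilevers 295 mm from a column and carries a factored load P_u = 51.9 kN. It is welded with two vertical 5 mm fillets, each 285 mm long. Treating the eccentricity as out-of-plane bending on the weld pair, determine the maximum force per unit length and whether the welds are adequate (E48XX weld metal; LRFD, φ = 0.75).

E48XX → F_EXX = 480 MPa.
L_w = 2 × 285 = 570 mm; section modulus (unit throat) S = 2 × L²/6 = 27080 mm².
Direct shear f_v = P/L_w = 51.9×10³/570 = 91.05 N/mm.
Moment M = P × e = 51.9×10³ × 295 = 15310000 N·mm; bending f_b = M/S = 565.5 N/mm.
f_max = √(f_v² + f_b²) = √(91.05² + 565.5²) = 572.8 N/mm.
φr_n = 0.75 × 0.6 × 480 × (0.707 × 5) = 763.6 N/mm → adequate.

f_max ≈ 573 N/mm; adequate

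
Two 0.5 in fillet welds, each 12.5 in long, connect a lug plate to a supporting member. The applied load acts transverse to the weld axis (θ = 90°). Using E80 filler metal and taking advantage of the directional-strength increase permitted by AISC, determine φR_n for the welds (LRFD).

φR_n ≈ 477 kip

E80XX → F_EXX = 80 ksi.
t_e = 0.707 × 0.5 = 0.3535 in; A_we = 0.3535 × 25 = 8.838 in².
Directional factor: 1.0 + 0.5 sin^1.5(90°) = 1.5.
F_nw = 0.6 × 80 × 1.5 = 72 ksi.
φR_n = 0.75 × 72 × 8.838 = 477.2 kip.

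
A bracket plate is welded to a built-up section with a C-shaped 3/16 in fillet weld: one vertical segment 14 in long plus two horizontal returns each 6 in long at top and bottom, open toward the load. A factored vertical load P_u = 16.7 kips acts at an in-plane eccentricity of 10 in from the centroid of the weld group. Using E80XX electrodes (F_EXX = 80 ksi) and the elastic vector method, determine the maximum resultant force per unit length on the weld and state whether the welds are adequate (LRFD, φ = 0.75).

f_max ≈ 1.97 kip/in; adequate

Total weld length L_w = 26 in. Treat welds as unit-width lines.
Centroid: x̄ = 2×6×3 / 26 = 1.385 in from the vertical weld.
Polar moment about centroid: J = I_x + I_y = [14³/12 + 2×6×7²] + [14×1.385² + 2(6³/12 + 6×1.615²)] = 910.8 in³.
Direct shear f_v = P/L_w = 16.7 / 26 = 0.6423 kip/in (vertical).
Torsion M = P·e = 16.7 × 10 = 167 kip·in.
Critical point at (x, y) = (4.615, 7) from centroid. f_tx = M·y/J = 1.283 kip/in; f_ty = M·x/J = 0.8462 kip/in.
Resultant f_max = √[f_tx² + (f_v + f_ty)²] = √[1.283² + (0.6423 + 0.8462)²] = 1.965 kip/in.
Capacity per unit length: φr_n = 0.75 × 0.6 × 80 × (0.707 × 0.1875) = 4.772 kip/in.
1.965 ≤ 4.772 → adequate.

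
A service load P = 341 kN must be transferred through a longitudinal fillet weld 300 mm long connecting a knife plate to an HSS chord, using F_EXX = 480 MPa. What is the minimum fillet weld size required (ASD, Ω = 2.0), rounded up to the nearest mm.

Total weld length L = 300 mm.
Required throat t_e = P × Ω / (0.6 F_EXX × L) = 341 × 2.0 / (0.6 × 480 × 300 × 10⁻³) = 7.894 mm.
Required leg w = t_e / 0.707 = 11.16 mm → use 12 mm.

w = 12 mm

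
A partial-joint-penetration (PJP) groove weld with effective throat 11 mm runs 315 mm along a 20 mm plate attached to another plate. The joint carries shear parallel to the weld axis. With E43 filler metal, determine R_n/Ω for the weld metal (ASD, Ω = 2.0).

R_n/Ω ≈ 447 kN

E43XX → F_EXX = 430 MPa.
Effective throat (given) t_e = 11 mm.
A_we = 11 × 315 = 3465 mm².
F_nw = 0.6 F_EXX = 258 MPa.
R_n/Ω = (258 × 3465) / 2.0 × 10⁻³ = 447 kN.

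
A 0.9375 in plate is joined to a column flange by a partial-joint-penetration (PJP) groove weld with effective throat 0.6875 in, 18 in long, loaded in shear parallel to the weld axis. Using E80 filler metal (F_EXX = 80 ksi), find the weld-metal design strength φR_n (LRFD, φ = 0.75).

φR_n ≈ 446 kip

Effective throat (given) t_e = 0.6875 in.
A_we = 0.6875 × 18 = 12.38 in².
F_nw = 0.6 F_EXX = 48 ksi.
φR_n = 0.75 × 48 × 12.38 = 445.5 kip.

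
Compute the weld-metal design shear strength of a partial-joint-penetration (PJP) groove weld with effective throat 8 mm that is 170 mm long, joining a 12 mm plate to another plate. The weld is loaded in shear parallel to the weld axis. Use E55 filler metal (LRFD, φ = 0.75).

E55XX → F_EXX = 550 MPa.
Effective throat (given) t_e = 8 mm.
A_we = 8 × 170 = 1360 mm².
F_nw = 0.6 F_EXX = 330 MPa.
φR_n = 0.75 × 330 × 1360 × 10⁻³ = 336.6 kN.

φR_n ≈ 337 kN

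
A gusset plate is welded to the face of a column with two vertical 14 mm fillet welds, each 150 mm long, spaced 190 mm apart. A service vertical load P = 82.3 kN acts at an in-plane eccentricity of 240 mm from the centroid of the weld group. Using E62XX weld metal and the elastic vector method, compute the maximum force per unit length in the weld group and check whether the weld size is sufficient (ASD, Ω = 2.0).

E62XX → F_EXX = 620 MPa.
Total weld length L_w = 300 mm. Treat welds as unit-width lines.
Polar moment about centroid: J = 2[d³/12 + d(b/2)²] = 2[150³/12 + 150×95²] = 3270000 mm³.
Direct shear f_v = P/L_w = 82.3×10³ / 300 = 274.3 N/mm (vertical).
Torsion M = P·e = 82.3×10³ × 240 = 19752000 N·mm.
Critical point at (x, y) = (95, 75) from centroid. f_tx = M·y/J = 453 N/mm; f_ty = M·x/J = 573.8 N/mm.
Resultant f_max = √[f_tx² + (f_v + f_ty)²] = √[453² + (274.3 + 573.8)²] = 961.6 N/mm.
Capacity per unit length: r_n/Ω = (1/2.0) × 0.6 × 620 × (0.707 × 14) = 1841 N/mm.
961.6 ≤ 1841 → adequate.

f_max ≈ 962 N/mm; adequate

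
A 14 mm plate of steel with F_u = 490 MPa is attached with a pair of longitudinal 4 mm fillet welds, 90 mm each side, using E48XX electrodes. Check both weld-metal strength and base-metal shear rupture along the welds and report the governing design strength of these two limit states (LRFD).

φR_n ≈ 110 kN (weld metal governs)

E48XX → F_EXX = 480 MPa.
t_e = 0.707 × 4 = 2.828 mm; L = 180 mm.
Weld metal: φR_n = 0.75 × 0.6 × 480 × 2.828 × 180 × 10⁻³ = 110 kN.
Base metal (shear rupture): φR_n = 0.75 × 0.6 × 490 × 14 × 180 × 10⁻³ = 555.7 kN.
Governing: weld metal.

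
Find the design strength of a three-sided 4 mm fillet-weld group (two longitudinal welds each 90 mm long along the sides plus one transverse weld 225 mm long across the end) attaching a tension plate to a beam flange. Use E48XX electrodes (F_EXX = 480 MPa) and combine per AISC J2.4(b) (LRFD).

φR_n ≈ 300 kN

t_e = 0.707 × 4 = 2.828 mm.
R_nwl = 0.6 × 480 × 2.828 × 180 × 10⁻³ = 146.6 kN (longitudinal, 2 welds).
R_nwt = 0.6 × 480 × 2.828 × 225 × 10⁻³ = 183.3 kN (transverse, base value).
(i) R_nwl + R_nwt = 329.9 kN; (ii) 0.85 R_nwl + 1.5 R_nwt = 399.5 kN.
R_n = max = 399.5 kN [governs: (ii)]; φR_n = 299.6 kN.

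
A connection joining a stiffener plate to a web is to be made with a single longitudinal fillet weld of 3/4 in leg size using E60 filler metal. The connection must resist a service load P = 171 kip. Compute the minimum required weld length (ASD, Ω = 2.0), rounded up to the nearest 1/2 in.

E60XX → F_EXX = 60 ksi.
Throat t_e = 0.707 × 0.75 = 0.5302 in.
r_n/Ω = (0.6 × 60 × 0.5302) / 2.0 = 9.544 kip/in.
L_req = P / (r_n/Ω) = 171 / 9.544 = 17.92 in total.
Round up → use L = 18 in.

L = 18 in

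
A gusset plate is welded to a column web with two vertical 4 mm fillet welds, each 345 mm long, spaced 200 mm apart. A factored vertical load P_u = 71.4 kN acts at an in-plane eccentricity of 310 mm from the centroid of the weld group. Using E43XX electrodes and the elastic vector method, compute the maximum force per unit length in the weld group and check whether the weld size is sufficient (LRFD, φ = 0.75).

f_max ≈ 384 N/mm; adequate

E43XX → F_EXX = 430 MPa.
Total weld length L_w = 690 mm. Treat welds as unit-width lines.
Polar moment about centroid: J = 2[d³/12 + d(b/2)²] = 2[345³/12 + 345×100²] = 13740000 mm³.
Direct shear f_v = P/L_w = 71.4×10³ / 690 = 103.5 N/mm (vertical).
Torsion M = P·e = 71.4×10³ × 310 = 22134000 N·mm.
Critical point at (x, y) = (100, 172.5) from centroid. f_tx = M·y/J = 277.8 N/mm; f_ty = M·x/J = 161 N/mm.
Resultant f_max = √[f_tx² + (f_v + f_ty)²] = √[277.8² + (103.5 + 161)²] = 383.6 N/mm.
Capacity per unit length: φr_n = 0.75 × 0.6 × 430 × (0.707 × 4) = 547.2 N/mm.
383.6 ≤ 547.2 → adequate.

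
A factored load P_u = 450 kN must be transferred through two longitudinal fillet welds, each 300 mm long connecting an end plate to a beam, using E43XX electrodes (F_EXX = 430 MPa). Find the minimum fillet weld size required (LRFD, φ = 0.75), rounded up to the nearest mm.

Total weld length L = 600 mm.
Required throat t_e = P_u / (φ × 0.6 F_EXX × L) = 450 / (0.75 × 0.6 × 430 × 600 × 10⁻³) = 3.876 mm.
Required leg w = t_e / 0.707 = 5.482 mm → use 6 mm.

w = 6 mm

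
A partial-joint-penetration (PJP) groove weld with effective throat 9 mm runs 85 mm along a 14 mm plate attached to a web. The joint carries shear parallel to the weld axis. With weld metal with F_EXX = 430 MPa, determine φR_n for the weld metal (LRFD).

Effective throat (given) t_e = 9 mm.
A_we = 9 × 85 = 765 mm².
F_nw = 0.6 F_EXX = 258 MPa.
φR_n = 0.75 × 258 × 765 × 10⁻³ = 148 kN.

φR_n ≈ 148 kN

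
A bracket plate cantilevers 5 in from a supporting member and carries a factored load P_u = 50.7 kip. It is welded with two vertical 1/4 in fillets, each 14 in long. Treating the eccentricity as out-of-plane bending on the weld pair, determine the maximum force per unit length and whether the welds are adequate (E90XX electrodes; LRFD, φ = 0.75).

f_max ≈ 4.28 kip/in; adequate

E90XX → F_EXX = 90 ksi.
L_w = 2 × 14 = 28 in; section modulus (unit throat) S = 2 × L²/6 = 65.33 in².
Direct shear f_v = P/L_w = 50.7/28 = 1.811 kip/in.
Moment M = P × e = 50.7 × 5 = 253.5 kip·in; bending f_b = M/S = 3.88 kip/in.
f_max = √(f_v² + f_b²) = √(1.811² + 3.88²) = 4.282 kip/in.
φr_n = 0.75 × 0.6 × 90 × (0.707 × 0.25) = 7.158 kip/in → adequate.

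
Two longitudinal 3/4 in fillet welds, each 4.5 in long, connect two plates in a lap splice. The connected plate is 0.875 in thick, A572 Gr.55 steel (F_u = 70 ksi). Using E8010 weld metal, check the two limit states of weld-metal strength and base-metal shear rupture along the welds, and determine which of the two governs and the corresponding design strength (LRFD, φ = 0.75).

E80XX → F_EXX = 80 ksi.
t_e = 0.707 × 0.75 = 0.5302 in; L = 9 in.
Weld metal: φR_n = 0.75 × 0.6 × 80 × 0.5302 × 9 = 171.8 kips.
Base metal (shear rupture): φR_n = 0.75 × 0.6 × 70 × 0.875 × 9 = 248.1 kips.
Governing: weld metal.

φR_n ≈ 172 kips (weld metal governs)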